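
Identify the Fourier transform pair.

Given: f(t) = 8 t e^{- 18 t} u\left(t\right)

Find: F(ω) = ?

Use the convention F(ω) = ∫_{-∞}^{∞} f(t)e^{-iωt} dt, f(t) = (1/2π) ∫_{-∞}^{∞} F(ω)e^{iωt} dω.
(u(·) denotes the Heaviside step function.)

F(ω) = \frac{8}{\left(i \omega + 18\right)^{2}}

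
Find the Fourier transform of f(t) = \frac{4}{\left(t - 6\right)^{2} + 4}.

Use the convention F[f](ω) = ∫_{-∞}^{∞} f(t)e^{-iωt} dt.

F(ω) = 2 \pi e^{- 6 i \omega - 2 \left|{\omega}\right|}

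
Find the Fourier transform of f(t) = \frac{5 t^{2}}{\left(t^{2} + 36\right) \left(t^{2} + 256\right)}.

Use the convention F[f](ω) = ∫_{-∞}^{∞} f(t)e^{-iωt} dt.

F(ω) = \frac{\pi \left(8 - 3 e^{10 \left|{\omega}\right|}\right) e^{- 16 \left|{\omega}\right|}}{22}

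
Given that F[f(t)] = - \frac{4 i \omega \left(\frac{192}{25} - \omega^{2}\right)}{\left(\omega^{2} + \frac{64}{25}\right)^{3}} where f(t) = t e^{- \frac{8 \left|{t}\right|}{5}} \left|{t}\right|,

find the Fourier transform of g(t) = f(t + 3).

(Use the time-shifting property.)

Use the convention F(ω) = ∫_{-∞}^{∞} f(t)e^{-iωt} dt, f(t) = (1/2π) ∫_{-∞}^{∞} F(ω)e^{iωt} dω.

F[g](ω) = \frac{2500 i \omega \left(25 \omega^{2} - 192\right) e^{3 i \omega}}{\left(25 \omega^{2} + 64\right)^{3}}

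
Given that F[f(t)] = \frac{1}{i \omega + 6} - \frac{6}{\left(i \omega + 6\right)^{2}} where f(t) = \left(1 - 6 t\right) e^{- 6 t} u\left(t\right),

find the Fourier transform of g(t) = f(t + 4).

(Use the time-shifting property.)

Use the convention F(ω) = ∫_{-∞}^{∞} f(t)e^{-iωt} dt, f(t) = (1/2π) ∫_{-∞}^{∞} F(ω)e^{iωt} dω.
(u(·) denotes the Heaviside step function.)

F[g](ω) = \frac{i \omega e^{4 i \omega}}{- \omega^{2} + 12 i \omega + 36}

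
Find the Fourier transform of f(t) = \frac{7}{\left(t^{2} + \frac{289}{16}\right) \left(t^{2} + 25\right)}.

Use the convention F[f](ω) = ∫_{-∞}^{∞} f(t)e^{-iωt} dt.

F(ω) = - \frac{112 \pi e^{- 5 \left|{\omega}\right|}}{555} + \frac{448 \pi e^{- \frac{17 \left|{\omega}\right|}{4}}}{1887}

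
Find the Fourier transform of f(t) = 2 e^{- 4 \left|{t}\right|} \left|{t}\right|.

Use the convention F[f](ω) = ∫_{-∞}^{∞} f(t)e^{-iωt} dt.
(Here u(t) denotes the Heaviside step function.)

F(ω) = \frac{4 \left(16 - \omega^{2}\right)}{\left(\omega^{2} + 16\right)^{2}}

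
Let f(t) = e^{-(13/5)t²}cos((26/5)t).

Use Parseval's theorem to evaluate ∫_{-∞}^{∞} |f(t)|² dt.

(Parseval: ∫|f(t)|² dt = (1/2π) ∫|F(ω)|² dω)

∫|f(t)|² dt = \frac{\sqrt{130} \sqrt{\pi} \left(1 + e^{\frac{26}{5}}\right)}{52 e^{\frac{26}{5}}}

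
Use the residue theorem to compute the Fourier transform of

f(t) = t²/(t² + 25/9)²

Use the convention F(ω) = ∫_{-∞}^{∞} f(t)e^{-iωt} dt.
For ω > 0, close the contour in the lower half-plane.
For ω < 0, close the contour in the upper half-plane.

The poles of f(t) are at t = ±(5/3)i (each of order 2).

Let g(z) = f(z)e^{-iωz}; for large |z| the factor e^{-iωz} decays in the lower half-plane when ω > 0 and in the upper half-plane when ω < 0.

Case ω > 0 (lower half-plane, clockwise contour ⇒ F(ω) = -2πi·ΣRes):
  Res_{z = - \frac{5 i}{3}} g(z) = \frac{i \left(3 - 5 \omega\right) e^{- \frac{5 \omega}{3}}}{20} (pole of order 2)
  F(ω) = -2πi·ΣRes = \frac{\pi \left(3 - 5 \omega\right) e^{- \frac{5 \omega}{3}}}{10}

Case ω < 0 (upper half-plane, counterclockwise contour ⇒ F(ω) = +2πi·ΣRes):
  Res_{z = \frac{5 i}{3}} g(z) = \frac{i \left(- 5 \omega - 3\right) e^{\frac{5 \omega}{3}}}{20} (pole of order 2)
  F(ω) = 2πi·ΣRes = \frac{\pi \left(5 \omega + 3\right) e^{\frac{5 \omega}{3}}}{10}

Both cases combine into a single formula in |ω|:

F(ω) = \frac{\pi \left(3 - 5 \left|{\omega}\right|\right) e^{- \frac{5 \left|{\omega}\right|}{3}}}{10}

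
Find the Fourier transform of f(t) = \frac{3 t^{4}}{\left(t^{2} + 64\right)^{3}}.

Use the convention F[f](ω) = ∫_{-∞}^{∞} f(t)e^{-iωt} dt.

F(ω) = \frac{3 \pi \left(64 \omega^{2} - 40 \left|{\omega}\right| + 3\right) e^{- 8 \left|{\omega}\right|}}{64}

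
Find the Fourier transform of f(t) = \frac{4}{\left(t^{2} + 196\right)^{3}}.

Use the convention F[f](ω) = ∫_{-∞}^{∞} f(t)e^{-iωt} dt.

F(ω) = \frac{\pi \left(196 \omega^{2} + 42 \left|{\omega}\right| + 3\right) e^{- 14 \left|{\omega}\right|}}{1075648}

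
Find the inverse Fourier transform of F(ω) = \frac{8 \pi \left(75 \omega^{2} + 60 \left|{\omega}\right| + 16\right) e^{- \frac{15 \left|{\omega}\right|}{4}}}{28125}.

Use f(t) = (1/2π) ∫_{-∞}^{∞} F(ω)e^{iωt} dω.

f(t) = \frac{9}{\left(t^{2} + \frac{225}{16}\right)^{3}}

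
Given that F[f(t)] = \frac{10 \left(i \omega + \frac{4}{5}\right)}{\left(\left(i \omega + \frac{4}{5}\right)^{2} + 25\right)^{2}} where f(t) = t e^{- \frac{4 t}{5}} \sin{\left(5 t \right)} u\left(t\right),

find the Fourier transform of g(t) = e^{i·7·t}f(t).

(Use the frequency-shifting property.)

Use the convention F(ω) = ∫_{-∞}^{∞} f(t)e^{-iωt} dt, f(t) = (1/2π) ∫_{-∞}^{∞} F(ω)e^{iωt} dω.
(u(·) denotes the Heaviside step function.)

F[g](ω) = \frac{1250 \left(5 i \left(\omega - 7\right) + 4\right)}{\left(\left(5 i \left(\omega - 7\right) + 4\right)^{2} + 625\right)^{2}}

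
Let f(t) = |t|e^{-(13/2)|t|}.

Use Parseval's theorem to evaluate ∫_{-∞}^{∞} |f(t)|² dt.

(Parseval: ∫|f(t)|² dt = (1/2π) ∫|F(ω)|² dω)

∫|f(t)|² dt = \frac{4}{2197}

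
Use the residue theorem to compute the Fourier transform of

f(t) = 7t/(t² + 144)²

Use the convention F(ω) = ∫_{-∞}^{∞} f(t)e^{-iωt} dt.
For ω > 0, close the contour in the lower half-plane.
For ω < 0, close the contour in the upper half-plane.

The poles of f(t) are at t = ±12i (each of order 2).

Let g(z) = f(z)e^{-iωz}; for large |z| the factor e^{-iωz} decays in the lower half-plane when ω > 0 and in the upper half-plane when ω < 0.

Case ω > 0 (lower half-plane, clockwise contour ⇒ F(ω) = -2πi·ΣRes):
  Res_{z = - 12 i} g(z) = \frac{7 \omega e^{- 12 \omega}}{48} (pole of order 2)
  F(ω) = -2πi·ΣRes = - \frac{7 i \pi \omega e^{- 12 \omega}}{24}

Case ω < 0 (upper half-plane, counterclockwise contour ⇒ F(ω) = +2πi·ΣRes):
  Res_{z = 12 i} g(z) = - \frac{7 \omega e^{12 \omega}}{48} (pole of order 2)
  F(ω) = 2πi·ΣRes = - \frac{7 i \pi \omega e^{12 \omega}}{24}

Both cases combine into a single formula in |ω|:

F(ω) = - \frac{7 i \pi \omega e^{- 12 \left|{\omega}\right|}}{24}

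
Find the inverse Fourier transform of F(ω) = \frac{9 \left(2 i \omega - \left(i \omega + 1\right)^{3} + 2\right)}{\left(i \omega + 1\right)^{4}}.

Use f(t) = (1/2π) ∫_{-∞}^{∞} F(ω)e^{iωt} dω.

f(t) = 9 \left(t^{2} - 1\right) e^{- t} u\left(t\right)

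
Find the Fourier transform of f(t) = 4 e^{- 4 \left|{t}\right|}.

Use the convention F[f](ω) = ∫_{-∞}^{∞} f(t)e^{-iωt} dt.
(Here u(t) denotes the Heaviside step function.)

F(ω) = \frac{32}{\omega^{2} + 16}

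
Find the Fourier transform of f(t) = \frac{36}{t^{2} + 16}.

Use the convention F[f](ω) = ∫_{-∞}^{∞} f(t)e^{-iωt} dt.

F(ω) = 9 \pi e^{- 4 \left|{\omega}\right|}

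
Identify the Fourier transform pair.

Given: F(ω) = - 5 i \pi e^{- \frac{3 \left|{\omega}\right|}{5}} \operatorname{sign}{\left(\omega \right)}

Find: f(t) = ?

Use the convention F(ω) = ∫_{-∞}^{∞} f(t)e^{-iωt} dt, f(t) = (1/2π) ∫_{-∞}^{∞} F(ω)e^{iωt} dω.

f(t) = \frac{5 t}{t^{2} + \frac{9}{25}}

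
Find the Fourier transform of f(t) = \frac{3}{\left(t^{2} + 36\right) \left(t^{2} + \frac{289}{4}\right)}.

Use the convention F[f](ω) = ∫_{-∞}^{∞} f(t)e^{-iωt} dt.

F(ω) = \frac{2 \pi e^{- 6 \left|{\omega}\right|}}{145} - \frac{24 \pi e^{- \frac{17 \left|{\omega}\right|}{2}}}{2465}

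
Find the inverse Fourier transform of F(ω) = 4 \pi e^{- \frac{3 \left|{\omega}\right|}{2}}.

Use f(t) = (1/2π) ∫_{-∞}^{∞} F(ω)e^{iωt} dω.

f(t) = \frac{6}{t^{2} + \frac{9}{4}}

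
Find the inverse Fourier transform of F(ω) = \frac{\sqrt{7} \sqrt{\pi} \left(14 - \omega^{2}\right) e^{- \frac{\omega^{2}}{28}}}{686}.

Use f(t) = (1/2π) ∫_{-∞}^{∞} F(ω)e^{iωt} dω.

f(t) = 2 t^{2} e^{- 7 t^{2}}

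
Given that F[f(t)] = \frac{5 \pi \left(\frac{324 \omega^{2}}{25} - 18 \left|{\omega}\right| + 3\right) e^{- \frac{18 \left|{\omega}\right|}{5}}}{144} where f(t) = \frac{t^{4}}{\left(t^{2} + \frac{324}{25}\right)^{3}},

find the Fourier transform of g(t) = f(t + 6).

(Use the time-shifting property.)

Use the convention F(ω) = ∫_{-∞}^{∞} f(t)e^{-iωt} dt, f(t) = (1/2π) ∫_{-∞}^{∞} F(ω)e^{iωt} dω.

F[g](ω) = \frac{\pi \left(108 \omega^{2} - 150 \left|{\omega}\right| + 25\right) e^{6 i \omega - \frac{18 \left|{\omega}\right|}{5}}}{240}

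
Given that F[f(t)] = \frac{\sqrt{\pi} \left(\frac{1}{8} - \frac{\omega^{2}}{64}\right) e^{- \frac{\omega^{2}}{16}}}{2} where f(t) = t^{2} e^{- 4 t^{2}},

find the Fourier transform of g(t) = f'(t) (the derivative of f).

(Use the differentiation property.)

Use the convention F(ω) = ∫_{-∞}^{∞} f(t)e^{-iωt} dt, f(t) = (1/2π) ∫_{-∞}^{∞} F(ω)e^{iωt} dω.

F[g](ω) = \frac{i \sqrt{\pi} \omega \left(8 - \omega^{2}\right) e^{- \frac{\omega^{2}}{16}}}{128}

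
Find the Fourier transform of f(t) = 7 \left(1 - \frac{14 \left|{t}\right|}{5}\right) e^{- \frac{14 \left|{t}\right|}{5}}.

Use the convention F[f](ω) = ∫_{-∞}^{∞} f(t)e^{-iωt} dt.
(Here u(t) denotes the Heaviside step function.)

F(ω) = \frac{49000 \omega^{2}}{\left(25 \omega^{2} + 196\right)^{2}}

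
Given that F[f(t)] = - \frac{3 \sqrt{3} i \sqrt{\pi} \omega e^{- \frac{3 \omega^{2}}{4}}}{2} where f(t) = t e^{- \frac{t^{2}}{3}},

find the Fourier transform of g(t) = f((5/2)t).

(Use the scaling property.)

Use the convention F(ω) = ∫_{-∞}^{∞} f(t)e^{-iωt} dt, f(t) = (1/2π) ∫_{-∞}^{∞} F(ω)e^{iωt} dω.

F[g](ω) = - \frac{6 \sqrt{3} i \sqrt{\pi} \omega e^{- \frac{3 \omega^{2}}{25}}}{25}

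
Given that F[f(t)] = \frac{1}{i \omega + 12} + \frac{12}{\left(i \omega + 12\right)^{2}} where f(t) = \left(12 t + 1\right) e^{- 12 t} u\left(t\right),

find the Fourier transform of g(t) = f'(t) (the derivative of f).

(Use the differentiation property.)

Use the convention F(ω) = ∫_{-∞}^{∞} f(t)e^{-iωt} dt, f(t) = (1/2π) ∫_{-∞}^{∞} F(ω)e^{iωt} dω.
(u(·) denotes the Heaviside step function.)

F[g](ω) = \frac{\omega \left(\omega - 24 i\right)}{\omega^{2} - 24 i \omega - 144}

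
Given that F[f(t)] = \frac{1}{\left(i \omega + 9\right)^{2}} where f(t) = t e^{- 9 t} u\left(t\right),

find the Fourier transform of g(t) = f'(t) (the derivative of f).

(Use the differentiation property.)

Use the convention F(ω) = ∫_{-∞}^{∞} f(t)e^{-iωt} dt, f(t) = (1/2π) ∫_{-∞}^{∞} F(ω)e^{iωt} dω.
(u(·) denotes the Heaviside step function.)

F[g](ω) = \frac{i \omega}{\left(i \omega + 9\right)^{2}}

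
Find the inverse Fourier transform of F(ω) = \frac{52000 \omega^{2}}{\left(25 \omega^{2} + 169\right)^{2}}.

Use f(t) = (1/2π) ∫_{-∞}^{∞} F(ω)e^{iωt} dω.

f(t) = 8 \left(1 - \frac{13 \left|{t}\right|}{5}\right) e^{- \frac{13 \left|{t}\right|}{5}}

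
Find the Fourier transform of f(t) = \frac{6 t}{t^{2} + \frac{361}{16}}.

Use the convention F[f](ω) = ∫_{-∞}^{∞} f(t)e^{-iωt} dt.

F(ω) = - 6 i \pi e^{- \frac{19 \left|{\omega}\right|}{4}} \operatorname{sign}{\left(\omega \right)}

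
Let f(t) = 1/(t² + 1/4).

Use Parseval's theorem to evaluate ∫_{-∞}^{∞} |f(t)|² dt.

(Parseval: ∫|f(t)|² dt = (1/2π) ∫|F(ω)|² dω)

∫|f(t)|² dt = 4 \pi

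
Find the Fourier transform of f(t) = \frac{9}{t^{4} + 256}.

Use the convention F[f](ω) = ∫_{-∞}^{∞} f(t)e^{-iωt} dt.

F(ω) = \frac{9 \pi e^{- 2 \sqrt{2} \left|{\omega}\right|} \sin{\left(2 \sqrt{2} \left|{\omega}\right| + \frac{\pi}{4} \right)}}{64}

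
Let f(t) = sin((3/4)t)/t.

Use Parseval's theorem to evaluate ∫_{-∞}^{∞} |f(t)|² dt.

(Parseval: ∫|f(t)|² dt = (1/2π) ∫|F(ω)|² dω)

∫|f(t)|² dt = \frac{3 \pi}{4}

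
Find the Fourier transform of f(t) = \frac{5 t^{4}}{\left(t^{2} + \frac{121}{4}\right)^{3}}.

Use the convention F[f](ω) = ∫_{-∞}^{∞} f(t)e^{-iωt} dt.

F(ω) = \frac{5 \pi \left(121 \omega^{2} - 110 \left|{\omega}\right| + 12\right) e^{- \frac{11 \left|{\omega}\right|}{2}}}{176}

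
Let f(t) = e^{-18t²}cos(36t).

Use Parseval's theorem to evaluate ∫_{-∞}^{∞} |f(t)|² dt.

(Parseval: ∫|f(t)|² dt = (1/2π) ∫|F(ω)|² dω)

∫|f(t)|² dt = \frac{\sqrt{\pi} \left(1 + e^{36}\right)}{12 e^{36}}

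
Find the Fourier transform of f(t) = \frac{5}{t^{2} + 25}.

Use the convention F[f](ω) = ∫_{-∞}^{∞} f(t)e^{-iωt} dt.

F(ω) = \pi e^{- 5 \left|{\omega}\right|}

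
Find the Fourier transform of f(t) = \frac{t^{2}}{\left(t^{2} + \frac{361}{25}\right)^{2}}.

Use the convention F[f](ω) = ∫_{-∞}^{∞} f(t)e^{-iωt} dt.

F(ω) = \frac{\pi \left(5 - 19 \left|{\omega}\right|\right) e^{- \frac{19 \left|{\omega}\right|}{5}}}{38}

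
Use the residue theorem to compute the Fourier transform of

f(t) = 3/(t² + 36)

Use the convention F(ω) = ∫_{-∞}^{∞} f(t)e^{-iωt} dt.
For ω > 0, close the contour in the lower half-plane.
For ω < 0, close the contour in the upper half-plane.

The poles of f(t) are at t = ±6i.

Let g(z) = f(z)e^{-iωz}; for large |z| the factor e^{-iωz} decays in the lower half-plane when ω > 0 and in the upper half-plane when ω < 0.

Case ω > 0 (lower half-plane, clockwise contour ⇒ F(ω) = -2πi·ΣRes):
  Res_{z = - 6 i} g(z) = \frac{i e^{- 6 \omega}}{4}
  F(ω) = -2πi·ΣRes = \frac{\pi e^{- 6 \omega}}{2}

Case ω < 0 (upper half-plane, counterclockwise contour ⇒ F(ω) = +2πi·ΣRes):
  Res_{z = 6 i} g(z) = - \frac{i e^{6 \omega}}{4}
  F(ω) = 2πi·ΣRes = \frac{\pi e^{6 \omega}}{2}

Both cases combine into a single formula in |ω|:

F(ω) = \frac{\pi e^{- 6 \left|{\omega}\right|}}{2}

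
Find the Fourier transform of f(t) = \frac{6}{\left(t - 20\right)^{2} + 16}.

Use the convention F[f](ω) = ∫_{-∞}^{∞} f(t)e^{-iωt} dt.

F(ω) = \frac{3 \pi e^{- 20 i \omega - 4 \left|{\omega}\right|}}{2}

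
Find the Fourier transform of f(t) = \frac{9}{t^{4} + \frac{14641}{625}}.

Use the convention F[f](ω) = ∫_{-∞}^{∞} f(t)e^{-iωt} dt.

F(ω) = \frac{1125 \pi e^{- \frac{11 \sqrt{2} \left|{\omega}\right|}{10}} \sin{\left(\frac{11 \sqrt{2} \left|{\omega}\right|}{10} + \frac{\pi}{4} \right)}}{1331}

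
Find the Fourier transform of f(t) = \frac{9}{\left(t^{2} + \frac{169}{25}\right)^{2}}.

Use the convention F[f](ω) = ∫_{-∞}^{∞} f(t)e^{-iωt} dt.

F(ω) = \frac{225 \pi \left(13 \left|{\omega}\right| + 5\right) e^{- \frac{13 \left|{\omega}\right|}{5}}}{4394}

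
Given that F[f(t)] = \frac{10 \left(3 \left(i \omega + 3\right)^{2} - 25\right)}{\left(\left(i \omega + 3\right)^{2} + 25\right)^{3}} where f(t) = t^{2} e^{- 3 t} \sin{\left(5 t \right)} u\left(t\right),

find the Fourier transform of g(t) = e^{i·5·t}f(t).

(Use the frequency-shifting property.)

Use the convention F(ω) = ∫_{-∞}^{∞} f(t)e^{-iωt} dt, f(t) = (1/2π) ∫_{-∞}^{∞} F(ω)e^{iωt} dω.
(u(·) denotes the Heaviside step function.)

F[g](ω) = \frac{10 \left(3 \left(i \left(\omega - 5\right) + 3\right)^{2} - 25\right)}{\left(\left(i \left(\omega - 5\right) + 3\right)^{2} + 25\right)^{3}}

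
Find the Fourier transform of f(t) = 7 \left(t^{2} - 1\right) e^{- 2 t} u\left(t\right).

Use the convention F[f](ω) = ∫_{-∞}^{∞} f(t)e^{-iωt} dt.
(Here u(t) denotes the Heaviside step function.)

F(ω) = \frac{7 \left(2 i \omega - \left(i \omega + 2\right)^{3} + 4\right)}{\left(i \omega + 2\right)^{4}}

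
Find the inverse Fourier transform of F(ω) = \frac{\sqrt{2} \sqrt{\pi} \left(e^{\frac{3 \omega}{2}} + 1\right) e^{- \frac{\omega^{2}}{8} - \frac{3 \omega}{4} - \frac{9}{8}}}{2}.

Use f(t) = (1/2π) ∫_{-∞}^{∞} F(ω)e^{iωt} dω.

f(t) = 2 e^{- 2 t^{2}} \cos{\left(3 t \right)}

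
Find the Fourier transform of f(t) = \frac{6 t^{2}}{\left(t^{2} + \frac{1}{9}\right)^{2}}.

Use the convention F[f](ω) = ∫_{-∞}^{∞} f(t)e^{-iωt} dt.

F(ω) = 3 \pi \left(3 - \left|{\omega}\right|\right) e^{- \frac{\left|{\omega}\right|}{3}}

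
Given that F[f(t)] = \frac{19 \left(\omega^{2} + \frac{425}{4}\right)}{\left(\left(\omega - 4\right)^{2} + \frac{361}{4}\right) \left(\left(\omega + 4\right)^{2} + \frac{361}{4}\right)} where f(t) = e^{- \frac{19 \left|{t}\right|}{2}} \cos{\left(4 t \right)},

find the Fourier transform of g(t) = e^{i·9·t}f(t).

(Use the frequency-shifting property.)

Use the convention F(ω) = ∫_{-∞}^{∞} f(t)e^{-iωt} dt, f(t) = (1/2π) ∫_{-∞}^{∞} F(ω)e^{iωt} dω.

F[g](ω) = \frac{76 \left(4 \left(\omega - 9\right)^{2} + 425\right)}{\left(4 \left(\omega - 13\right)^{2} + 361\right) \left(4 \left(\omega - 5\right)^{2} + 361\right)}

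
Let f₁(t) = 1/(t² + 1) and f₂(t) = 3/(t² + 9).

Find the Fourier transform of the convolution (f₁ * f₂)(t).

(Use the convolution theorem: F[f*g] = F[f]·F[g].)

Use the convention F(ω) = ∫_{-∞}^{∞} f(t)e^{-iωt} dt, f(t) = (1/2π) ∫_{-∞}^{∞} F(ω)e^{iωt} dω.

F[f₁*f₂](ω) = \pi^{2} e^{- 4 \left|{\omega}\right|}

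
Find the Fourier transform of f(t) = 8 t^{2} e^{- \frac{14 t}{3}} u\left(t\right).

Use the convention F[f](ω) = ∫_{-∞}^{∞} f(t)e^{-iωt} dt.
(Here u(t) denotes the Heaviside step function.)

F(ω) = \frac{432}{\left(3 i \omega + 14\right)^{3}}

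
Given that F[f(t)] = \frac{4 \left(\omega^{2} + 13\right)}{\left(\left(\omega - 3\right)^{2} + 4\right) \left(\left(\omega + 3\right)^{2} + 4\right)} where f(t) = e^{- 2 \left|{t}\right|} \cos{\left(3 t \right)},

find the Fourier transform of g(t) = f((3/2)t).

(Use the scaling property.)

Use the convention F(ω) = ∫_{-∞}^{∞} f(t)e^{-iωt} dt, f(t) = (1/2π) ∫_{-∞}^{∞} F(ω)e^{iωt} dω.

F[g](ω) = \frac{24 \left(4 \omega^{2} + 117\right)}{16 \omega^{4} - 360 \omega^{2} + 13689}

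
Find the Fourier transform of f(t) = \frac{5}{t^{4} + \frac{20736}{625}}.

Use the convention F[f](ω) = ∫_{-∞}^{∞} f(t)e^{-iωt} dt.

F(ω) = \frac{625 \pi e^{- \frac{6 \sqrt{2} \left|{\omega}\right|}{5}} \sin{\left(\frac{6 \sqrt{2} \left|{\omega}\right|}{5} + \frac{\pi}{4} \right)}}{1728}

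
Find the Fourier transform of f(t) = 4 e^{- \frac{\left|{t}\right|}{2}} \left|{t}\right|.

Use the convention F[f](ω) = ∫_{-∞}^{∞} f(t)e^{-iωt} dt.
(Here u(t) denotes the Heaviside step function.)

F(ω) = \frac{32 \left(1 - 4 \omega^{2}\right)}{\left(4 \omega^{2} + 1\right)^{2}}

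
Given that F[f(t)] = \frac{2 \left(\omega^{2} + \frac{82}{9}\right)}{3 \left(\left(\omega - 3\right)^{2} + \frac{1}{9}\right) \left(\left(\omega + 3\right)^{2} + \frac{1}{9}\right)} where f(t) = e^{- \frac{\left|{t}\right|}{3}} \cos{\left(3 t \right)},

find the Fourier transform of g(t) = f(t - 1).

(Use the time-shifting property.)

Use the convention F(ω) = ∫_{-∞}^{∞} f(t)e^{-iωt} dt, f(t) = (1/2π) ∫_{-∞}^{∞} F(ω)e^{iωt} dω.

F[g](ω) = \frac{6 \left(9 \omega^{2} + 82\right) e^{- i \omega}}{81 \omega^{4} - 1440 \omega^{2} + 6724}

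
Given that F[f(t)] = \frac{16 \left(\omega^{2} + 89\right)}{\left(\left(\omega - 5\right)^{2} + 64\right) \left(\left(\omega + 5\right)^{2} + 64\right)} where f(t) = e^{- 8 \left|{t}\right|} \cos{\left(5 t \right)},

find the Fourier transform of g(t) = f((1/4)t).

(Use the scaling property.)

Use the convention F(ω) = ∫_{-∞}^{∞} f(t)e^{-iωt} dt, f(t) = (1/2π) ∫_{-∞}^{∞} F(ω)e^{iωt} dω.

F[g](ω) = \frac{64 \left(16 \omega^{2} + 89\right)}{256 \omega^{4} + 1248 \omega^{2} + 7921}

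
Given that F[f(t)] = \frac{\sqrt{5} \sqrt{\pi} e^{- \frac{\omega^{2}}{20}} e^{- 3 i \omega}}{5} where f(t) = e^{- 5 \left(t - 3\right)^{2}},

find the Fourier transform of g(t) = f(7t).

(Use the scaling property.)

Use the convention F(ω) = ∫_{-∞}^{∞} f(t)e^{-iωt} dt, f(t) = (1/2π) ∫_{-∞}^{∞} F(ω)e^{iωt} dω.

F[g](ω) = \frac{\sqrt{5} \sqrt{\pi} e^{- \frac{\omega \left(\omega + 420 i\right)}{980}}}{35}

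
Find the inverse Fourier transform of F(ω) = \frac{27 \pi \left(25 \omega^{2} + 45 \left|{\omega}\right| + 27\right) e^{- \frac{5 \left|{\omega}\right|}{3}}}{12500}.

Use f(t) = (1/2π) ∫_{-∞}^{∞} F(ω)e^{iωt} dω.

f(t) = \frac{2}{\left(t^{2} + \frac{25}{9}\right)^{3}}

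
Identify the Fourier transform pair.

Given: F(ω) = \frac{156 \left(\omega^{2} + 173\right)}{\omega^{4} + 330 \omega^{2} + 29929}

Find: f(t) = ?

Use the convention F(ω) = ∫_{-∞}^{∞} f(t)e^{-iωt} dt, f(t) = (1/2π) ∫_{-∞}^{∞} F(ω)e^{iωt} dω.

f(t) = 6 e^{- 13 \left|{t}\right|} \cos{\left(2 t \right)}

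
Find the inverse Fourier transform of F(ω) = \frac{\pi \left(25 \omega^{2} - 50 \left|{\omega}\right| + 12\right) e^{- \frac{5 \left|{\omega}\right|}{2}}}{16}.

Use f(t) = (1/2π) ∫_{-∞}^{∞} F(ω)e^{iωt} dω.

f(t) = \frac{5 t^{4}}{\left(t^{2} + \frac{25}{4}\right)^{3}}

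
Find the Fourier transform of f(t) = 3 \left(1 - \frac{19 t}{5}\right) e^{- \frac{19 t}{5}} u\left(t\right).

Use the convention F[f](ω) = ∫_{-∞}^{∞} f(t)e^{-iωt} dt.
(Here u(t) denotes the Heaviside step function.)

F(ω) = \frac{75 i \omega}{- 25 \omega^{2} + 190 i \omega + 361}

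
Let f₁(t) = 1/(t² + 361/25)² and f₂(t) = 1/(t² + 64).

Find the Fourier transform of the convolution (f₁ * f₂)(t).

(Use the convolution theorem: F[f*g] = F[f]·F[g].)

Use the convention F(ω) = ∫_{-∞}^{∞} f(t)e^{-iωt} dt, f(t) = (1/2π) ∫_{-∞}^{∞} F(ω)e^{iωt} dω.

F[f₁*f₂](ω) = \frac{25 \pi^{2} \left(19 \left|{\omega}\right| + 5\right) e^{- \frac{59 \left|{\omega}\right|}{5}}}{109744}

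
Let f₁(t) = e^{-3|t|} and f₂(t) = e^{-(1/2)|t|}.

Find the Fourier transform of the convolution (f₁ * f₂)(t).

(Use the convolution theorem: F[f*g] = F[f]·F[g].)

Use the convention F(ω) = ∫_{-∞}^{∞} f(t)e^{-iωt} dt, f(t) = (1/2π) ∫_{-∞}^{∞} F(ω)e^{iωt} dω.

F[f₁*f₂](ω) = \frac{24}{\left(\omega^{2} + 9\right) \left(4 \omega^{2} + 1\right)}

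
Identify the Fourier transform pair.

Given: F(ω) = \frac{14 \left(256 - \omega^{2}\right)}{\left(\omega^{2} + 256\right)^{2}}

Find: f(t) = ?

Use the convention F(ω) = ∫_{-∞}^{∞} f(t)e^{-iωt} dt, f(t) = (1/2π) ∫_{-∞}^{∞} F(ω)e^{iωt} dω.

f(t) = 7 e^{- 16 \left|{t}\right|} \left|{t}\right|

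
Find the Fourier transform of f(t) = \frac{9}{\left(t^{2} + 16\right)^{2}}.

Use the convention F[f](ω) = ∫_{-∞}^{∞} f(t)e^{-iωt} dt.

F(ω) = \frac{9 \pi \left(4 \left|{\omega}\right| + 1\right) e^{- 4 \left|{\omega}\right|}}{128}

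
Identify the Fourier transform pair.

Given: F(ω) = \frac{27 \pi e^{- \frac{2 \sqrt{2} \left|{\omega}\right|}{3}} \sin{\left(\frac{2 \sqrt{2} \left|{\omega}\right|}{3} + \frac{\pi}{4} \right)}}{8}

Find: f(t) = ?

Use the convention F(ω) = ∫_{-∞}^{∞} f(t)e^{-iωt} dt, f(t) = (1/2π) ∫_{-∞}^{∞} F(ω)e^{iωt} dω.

f(t) = \frac{8}{t^{4} + \frac{256}{81}}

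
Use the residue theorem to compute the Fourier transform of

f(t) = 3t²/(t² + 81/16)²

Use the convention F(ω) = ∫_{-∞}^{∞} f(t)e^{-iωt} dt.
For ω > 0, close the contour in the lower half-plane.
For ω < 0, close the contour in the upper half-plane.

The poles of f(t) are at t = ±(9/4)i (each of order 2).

Let g(z) = f(z)e^{-iωz}; for large |z| the factor e^{-iωz} decays in the lower half-plane when ω > 0 and in the upper half-plane when ω < 0.

Case ω > 0 (lower half-plane, clockwise contour ⇒ F(ω) = -2πi·ΣRes):
  Res_{z = - \frac{9 i}{4}} g(z) = \frac{i \left(4 - 9 \omega\right) e^{- \frac{9 \omega}{4}}}{12} (pole of order 2)
  F(ω) = -2πi·ΣRes = \frac{\pi \left(4 - 9 \omega\right) e^{- \frac{9 \omega}{4}}}{6}

Case ω < 0 (upper half-plane, counterclockwise contour ⇒ F(ω) = +2πi·ΣRes):
  Res_{z = \frac{9 i}{4}} g(z) = \frac{i \left(- 9 \omega - 4\right) e^{\frac{9 \omega}{4}}}{12} (pole of order 2)
  F(ω) = 2πi·ΣRes = \frac{\pi \left(9 \omega + 4\right) e^{\frac{9 \omega}{4}}}{6}

Both cases combine into a single formula in |ω|:

F(ω) = \frac{\pi \left(4 - 9 \left|{\omega}\right|\right) e^{- \frac{9 \left|{\omega}\right|}{4}}}{6}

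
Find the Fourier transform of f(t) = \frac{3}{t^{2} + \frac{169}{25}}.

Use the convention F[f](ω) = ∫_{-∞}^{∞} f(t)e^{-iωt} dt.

F(ω) = \frac{15 \pi e^{- \frac{13 \left|{\omega}\right|}{5}}}{13}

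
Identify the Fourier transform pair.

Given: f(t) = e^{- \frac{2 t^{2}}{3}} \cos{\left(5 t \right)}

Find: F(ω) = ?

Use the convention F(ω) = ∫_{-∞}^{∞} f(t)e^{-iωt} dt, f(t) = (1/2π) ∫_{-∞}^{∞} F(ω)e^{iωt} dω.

F(ω) = \frac{\sqrt{6} \sqrt{\pi} \left(e^{\frac{15 \omega}{2}} + 1\right) e^{- \frac{3 \omega^{2}}{8} - \frac{15 \omega}{4} - \frac{75}{8}}}{4}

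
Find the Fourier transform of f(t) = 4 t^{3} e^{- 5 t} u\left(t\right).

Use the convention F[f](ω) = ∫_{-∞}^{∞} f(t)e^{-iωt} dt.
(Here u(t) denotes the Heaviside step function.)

F(ω) = \frac{24}{\left(i \omega + 5\right)^{4}}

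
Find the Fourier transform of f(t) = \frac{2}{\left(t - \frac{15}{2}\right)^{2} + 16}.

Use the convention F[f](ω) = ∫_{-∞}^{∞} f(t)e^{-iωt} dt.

F(ω) = \frac{\pi e^{- \frac{15 i \omega}{2} - 4 \left|{\omega}\right|}}{2}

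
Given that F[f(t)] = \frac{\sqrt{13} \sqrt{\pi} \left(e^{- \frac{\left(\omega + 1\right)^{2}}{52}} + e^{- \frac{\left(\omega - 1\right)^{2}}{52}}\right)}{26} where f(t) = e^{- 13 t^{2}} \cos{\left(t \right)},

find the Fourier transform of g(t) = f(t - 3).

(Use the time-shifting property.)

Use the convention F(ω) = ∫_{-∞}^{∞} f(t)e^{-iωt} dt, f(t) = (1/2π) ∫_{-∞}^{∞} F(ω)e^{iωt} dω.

F[g](ω) = \frac{\sqrt{13} \sqrt{\pi} \left(e^{\frac{\omega}{13}} + 1\right) e^{- \frac{\omega^{2}}{52} - \frac{\omega}{26} - 3 i \omega - \frac{1}{52}}}{26}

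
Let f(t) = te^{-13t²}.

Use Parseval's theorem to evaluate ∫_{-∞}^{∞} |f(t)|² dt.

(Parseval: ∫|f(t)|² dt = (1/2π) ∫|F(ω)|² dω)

∫|f(t)|² dt = \frac{\sqrt{26} \sqrt{\pi}}{1352}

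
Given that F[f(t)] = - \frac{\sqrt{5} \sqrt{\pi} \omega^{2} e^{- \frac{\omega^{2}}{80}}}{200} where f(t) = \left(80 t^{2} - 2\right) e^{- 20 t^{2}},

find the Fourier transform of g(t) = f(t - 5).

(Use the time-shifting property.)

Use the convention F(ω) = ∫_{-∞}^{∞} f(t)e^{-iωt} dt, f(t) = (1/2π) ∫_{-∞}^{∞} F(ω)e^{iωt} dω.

F[g](ω) = - \frac{\sqrt{5} \sqrt{\pi} \omega^{2} e^{- \frac{\omega \left(\omega + 400 i\right)}{80}}}{200}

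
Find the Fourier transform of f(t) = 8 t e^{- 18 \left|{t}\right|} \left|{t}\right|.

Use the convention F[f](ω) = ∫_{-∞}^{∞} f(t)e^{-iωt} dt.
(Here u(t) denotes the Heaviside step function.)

F(ω) = \frac{32 i \omega \left(\omega^{2} - 972\right)}{\left(\omega^{2} + 324\right)^{3}}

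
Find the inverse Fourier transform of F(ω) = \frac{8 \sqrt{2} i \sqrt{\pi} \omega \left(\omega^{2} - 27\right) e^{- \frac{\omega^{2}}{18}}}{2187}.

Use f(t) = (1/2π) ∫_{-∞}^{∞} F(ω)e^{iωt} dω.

f(t) = 8 t^{3} e^{- \frac{9 t^{2}}{2}}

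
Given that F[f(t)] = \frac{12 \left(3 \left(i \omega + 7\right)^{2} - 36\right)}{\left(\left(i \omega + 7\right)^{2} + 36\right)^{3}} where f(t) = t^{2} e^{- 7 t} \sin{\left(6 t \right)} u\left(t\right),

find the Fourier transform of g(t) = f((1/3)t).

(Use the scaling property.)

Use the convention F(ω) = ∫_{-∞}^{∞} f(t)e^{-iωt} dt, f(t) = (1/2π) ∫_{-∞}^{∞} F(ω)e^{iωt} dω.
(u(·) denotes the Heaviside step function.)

F[g](ω) = \frac{108 \left(\left(3 i \omega + 7\right)^{2} - 12\right)}{\left(\left(3 i \omega + 7\right)^{2} + 36\right)^{3}}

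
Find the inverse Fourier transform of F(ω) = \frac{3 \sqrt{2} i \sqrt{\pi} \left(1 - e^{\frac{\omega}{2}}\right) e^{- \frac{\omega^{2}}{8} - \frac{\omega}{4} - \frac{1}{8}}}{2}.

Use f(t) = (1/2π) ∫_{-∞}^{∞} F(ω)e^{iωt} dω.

f(t) = 6 e^{- 2 t^{2}} \sin{\left(t \right)}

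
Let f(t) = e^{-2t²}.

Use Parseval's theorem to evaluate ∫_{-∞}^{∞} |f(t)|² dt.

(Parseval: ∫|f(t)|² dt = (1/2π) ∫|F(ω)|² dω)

∫|f(t)|² dt = \frac{\sqrt{\pi}}{2}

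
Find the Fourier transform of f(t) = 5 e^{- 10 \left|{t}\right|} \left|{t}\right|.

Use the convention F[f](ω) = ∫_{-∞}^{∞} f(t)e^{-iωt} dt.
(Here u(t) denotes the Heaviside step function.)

F(ω) = \frac{10 \left(100 - \omega^{2}\right)}{\left(\omega^{2} + 100\right)^{2}}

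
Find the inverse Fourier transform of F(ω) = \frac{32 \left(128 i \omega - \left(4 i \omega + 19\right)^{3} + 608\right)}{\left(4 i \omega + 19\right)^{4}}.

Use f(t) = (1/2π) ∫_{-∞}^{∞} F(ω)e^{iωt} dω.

f(t) = 8 \left(t^{2} - 1\right) e^{- \frac{19 t}{4}} u\left(t\right)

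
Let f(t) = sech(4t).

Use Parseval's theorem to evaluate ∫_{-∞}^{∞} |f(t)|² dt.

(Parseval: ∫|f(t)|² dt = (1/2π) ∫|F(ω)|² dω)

∫|f(t)|² dt = \frac{1}{2}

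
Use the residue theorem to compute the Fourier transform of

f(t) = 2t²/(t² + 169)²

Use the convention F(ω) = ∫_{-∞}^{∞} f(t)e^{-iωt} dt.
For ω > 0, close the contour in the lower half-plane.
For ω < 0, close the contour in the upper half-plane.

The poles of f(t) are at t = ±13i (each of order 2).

Let g(z) = f(z)e^{-iωz}; for large |z| the factor e^{-iωz} decays in the lower half-plane when ω > 0 and in the upper half-plane when ω < 0.

Case ω > 0 (lower half-plane, clockwise contour ⇒ F(ω) = -2πi·ΣRes):
  Res_{z = - 13 i} g(z) = \frac{i \left(1 - 13 \omega\right) e^{- 13 \omega}}{26} (pole of order 2)
  F(ω) = -2πi·ΣRes = \frac{\pi \left(1 - 13 \omega\right) e^{- 13 \omega}}{13}

Case ω < 0 (upper half-plane, counterclockwise contour ⇒ F(ω) = +2πi·ΣRes):
  Res_{z = 13 i} g(z) = \frac{i \left(- 13 \omega - 1\right) e^{13 \omega}}{26} (pole of order 2)
  F(ω) = 2πi·ΣRes = \frac{\pi \left(13 \omega + 1\right) e^{13 \omega}}{13}

Both cases combine into a single formula in |ω|:

F(ω) = \frac{\pi \left(1 - 13 \left|{\omega}\right|\right) e^{- 13 \left|{\omega}\right|}}{13}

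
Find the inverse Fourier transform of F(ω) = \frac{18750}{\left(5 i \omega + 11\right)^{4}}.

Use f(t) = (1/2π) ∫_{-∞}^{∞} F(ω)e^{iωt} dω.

f(t) = 5 t^{3} e^{- \frac{11 t}{5}} u\left(t\right)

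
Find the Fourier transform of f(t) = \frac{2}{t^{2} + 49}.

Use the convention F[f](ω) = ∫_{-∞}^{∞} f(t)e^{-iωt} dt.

F(ω) = \frac{2 \pi e^{- 7 \left|{\omega}\right|}}{7}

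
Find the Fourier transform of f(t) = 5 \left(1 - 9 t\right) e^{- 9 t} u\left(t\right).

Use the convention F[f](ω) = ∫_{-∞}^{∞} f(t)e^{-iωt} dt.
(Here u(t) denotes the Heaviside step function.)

F(ω) = \frac{5 i \omega}{- \omega^{2} + 18 i \omega + 81}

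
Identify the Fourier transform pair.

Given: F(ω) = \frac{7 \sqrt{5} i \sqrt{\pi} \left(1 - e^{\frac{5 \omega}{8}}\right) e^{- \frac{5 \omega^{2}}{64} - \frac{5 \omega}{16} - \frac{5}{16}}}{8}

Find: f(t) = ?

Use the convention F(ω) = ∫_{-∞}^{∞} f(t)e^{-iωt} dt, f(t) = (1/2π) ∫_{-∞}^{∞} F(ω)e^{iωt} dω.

f(t) = 7 e^{- \frac{16 t^{2}}{5}} \sin{\left(2 t \right)}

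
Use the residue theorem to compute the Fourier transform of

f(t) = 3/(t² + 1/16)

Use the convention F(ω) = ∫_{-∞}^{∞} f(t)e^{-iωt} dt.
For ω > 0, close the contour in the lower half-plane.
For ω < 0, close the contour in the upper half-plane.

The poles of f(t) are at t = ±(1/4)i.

Let g(z) = f(z)e^{-iωz}; for large |z| the factor e^{-iωz} decays in the lower half-plane when ω > 0 and in the upper half-plane when ω < 0.

Case ω > 0 (lower half-plane, clockwise contour ⇒ F(ω) = -2πi·ΣRes):
  Res_{z = - \frac{i}{4}} g(z) = 6 i e^{- \frac{\omega}{4}}
  F(ω) = -2πi·ΣRes = 12 \pi e^{- \frac{\omega}{4}}

Case ω < 0 (upper half-plane, counterclockwise contour ⇒ F(ω) = +2πi·ΣRes):
  Res_{z = \frac{i}{4}} g(z) = - 6 i e^{\frac{\omega}{4}}
  F(ω) = 2πi·ΣRes = 12 \pi e^{\frac{\omega}{4}}

Both cases combine into a single formula in |ω|:

F(ω) = 12 \pi e^{- \frac{\left|{\omega}\right|}{4}}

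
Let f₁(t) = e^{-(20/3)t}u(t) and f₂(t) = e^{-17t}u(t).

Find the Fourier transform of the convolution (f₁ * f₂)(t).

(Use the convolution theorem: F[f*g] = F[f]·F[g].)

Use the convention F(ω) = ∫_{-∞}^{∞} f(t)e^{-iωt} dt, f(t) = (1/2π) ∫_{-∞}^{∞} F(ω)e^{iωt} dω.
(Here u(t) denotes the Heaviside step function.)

F[f₁*f₂](ω) = \frac{3}{\left(i \omega + 17\right) \left(3 i \omega + 20\right)}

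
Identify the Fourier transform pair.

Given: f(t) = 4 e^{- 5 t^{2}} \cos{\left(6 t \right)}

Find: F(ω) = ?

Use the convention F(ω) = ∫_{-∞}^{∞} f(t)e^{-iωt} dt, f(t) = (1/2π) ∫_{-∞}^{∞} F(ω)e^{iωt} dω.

F(ω) = \frac{2 \sqrt{5} \sqrt{\pi} \left(e^{\frac{6 \omega}{5}} + 1\right) e^{- \frac{\omega^{2}}{20} - \frac{3 \omega}{5} - \frac{9}{5}}}{5}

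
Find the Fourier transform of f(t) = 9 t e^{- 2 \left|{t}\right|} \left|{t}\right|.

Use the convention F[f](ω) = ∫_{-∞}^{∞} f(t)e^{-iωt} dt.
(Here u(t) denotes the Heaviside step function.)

F(ω) = \frac{36 i \omega \left(\omega^{2} - 12\right)}{\left(\omega^{2} + 4\right)^{3}}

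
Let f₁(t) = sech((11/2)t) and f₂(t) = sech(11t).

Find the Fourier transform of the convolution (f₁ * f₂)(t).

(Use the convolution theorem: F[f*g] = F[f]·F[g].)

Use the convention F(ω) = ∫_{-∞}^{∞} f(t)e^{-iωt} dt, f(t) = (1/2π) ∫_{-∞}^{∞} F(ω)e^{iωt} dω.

F[f₁*f₂](ω) = \frac{2 \pi^{2}}{121 \cosh{\left(\frac{\pi \omega}{22} \right)} \cosh{\left(\frac{\pi \omega}{11} \right)}}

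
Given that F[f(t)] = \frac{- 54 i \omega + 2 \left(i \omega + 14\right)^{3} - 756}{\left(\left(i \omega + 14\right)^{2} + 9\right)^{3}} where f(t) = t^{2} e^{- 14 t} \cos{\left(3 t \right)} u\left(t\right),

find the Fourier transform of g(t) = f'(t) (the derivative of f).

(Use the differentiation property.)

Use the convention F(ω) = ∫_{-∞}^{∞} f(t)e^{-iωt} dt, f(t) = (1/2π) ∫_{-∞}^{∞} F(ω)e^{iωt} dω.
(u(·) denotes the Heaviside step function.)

F[g](ω) = - \frac{2 i \omega \left(27 i \omega - \left(i \omega + 14\right)^{3} + 378\right)}{\left(\left(i \omega + 14\right)^{2} + 9\right)^{3}}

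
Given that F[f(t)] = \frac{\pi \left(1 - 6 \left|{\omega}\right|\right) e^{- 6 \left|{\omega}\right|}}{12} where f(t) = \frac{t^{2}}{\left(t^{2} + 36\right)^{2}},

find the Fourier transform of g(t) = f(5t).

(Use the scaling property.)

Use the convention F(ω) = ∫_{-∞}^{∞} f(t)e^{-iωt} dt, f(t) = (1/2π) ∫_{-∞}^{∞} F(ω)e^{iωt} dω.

F[g](ω) = \frac{\pi \left(5 - 6 \left|{\omega}\right|\right) e^{- \frac{6 \left|{\omega}\right|}{5}}}{300}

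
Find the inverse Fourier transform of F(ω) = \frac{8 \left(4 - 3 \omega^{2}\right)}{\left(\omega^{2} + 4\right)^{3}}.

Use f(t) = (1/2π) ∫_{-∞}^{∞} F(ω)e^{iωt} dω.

f(t) = t^{2} e^{- 2 \left|{t}\right|}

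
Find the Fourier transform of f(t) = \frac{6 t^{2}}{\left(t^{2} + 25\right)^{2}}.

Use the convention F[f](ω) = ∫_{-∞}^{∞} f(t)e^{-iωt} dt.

F(ω) = \frac{3 \pi \left(1 - 5 \left|{\omega}\right|\right) e^{- 5 \left|{\omega}\right|}}{5}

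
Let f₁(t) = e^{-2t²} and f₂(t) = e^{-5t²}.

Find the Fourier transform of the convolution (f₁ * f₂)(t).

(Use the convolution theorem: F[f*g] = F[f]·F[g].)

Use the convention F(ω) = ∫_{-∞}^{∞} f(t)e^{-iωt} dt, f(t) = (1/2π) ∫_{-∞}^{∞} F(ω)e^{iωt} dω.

F[f₁*f₂](ω) = \frac{\sqrt{10} \pi e^{- \frac{7 \omega^{2}}{40}}}{10}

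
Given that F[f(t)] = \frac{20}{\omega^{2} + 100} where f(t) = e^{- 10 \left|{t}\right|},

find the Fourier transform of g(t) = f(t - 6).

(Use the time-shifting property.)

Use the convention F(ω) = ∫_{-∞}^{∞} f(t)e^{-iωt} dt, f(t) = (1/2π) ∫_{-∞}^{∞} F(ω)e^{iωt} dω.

F[g](ω) = \frac{20 e^{- 6 i \omega}}{\omega^{2} + 100}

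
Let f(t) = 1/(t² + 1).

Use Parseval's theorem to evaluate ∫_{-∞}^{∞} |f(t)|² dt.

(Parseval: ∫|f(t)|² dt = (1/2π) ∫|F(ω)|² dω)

∫|f(t)|² dt = \frac{\pi}{2}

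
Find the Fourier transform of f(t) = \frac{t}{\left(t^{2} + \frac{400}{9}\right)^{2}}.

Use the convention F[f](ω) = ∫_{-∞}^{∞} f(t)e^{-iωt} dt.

F(ω) = - \frac{3 i \pi \omega e^{- \frac{20 \left|{\omega}\right|}{3}}}{40}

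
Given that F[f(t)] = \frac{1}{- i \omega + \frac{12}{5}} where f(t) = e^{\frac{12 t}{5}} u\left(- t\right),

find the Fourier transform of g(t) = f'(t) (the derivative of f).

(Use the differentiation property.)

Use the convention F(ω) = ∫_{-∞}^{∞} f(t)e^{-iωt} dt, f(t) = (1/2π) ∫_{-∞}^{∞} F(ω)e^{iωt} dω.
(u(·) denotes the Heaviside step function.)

F[g](ω) = - \frac{5 \omega}{5 \omega + 12 i}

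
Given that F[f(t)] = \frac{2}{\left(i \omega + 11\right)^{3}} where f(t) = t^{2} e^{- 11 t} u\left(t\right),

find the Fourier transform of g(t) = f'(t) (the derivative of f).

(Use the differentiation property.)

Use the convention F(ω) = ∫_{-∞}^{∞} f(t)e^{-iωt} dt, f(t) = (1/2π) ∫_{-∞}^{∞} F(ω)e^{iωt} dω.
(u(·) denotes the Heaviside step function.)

F[g](ω) = \frac{2 i \omega}{\left(i \omega + 11\right)^{3}}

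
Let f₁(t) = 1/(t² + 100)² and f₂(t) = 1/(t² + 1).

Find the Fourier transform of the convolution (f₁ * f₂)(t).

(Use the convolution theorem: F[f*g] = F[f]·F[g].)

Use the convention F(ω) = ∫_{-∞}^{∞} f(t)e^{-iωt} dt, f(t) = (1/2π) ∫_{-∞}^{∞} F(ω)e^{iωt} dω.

F[f₁*f₂](ω) = \frac{\pi^{2} \left(10 \left|{\omega}\right| + 1\right) e^{- 11 \left|{\omega}\right|}}{2000}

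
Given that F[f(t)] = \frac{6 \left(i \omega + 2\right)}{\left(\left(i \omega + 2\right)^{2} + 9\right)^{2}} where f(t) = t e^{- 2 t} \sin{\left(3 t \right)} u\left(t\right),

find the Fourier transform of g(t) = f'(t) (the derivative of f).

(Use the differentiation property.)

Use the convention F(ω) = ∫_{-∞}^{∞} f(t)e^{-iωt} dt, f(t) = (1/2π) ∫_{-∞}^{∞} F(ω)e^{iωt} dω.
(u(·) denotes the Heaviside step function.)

F[g](ω) = \frac{6 i \omega \left(i \omega + 2\right)}{\left(\left(i \omega + 2\right)^{2} + 9\right)^{2}}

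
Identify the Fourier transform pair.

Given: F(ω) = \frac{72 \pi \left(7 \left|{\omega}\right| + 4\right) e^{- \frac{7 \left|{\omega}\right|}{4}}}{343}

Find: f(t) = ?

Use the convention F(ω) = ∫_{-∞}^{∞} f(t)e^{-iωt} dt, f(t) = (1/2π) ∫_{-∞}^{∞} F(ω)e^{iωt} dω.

f(t) = \frac{9}{\left(t^{2} + \frac{49}{16}\right)^{2}}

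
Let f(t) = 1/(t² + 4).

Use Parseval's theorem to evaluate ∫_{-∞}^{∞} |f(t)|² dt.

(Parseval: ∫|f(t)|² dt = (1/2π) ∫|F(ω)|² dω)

∫|f(t)|² dt = \frac{\pi}{16}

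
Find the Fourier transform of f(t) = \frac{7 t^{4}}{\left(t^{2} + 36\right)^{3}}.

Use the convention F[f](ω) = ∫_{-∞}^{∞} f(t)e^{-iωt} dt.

F(ω) = \frac{7 \pi \left(12 \omega^{2} - 10 \left|{\omega}\right| + 1\right) e^{- 6 \left|{\omega}\right|}}{16}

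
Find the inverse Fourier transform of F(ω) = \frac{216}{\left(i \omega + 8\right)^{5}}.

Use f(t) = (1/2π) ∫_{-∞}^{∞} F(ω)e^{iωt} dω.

f(t) = 9 t^{4} e^{- 8 t} u\left(t\right)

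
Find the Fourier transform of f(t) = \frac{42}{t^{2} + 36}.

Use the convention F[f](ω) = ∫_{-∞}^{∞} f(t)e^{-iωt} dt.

F(ω) = 7 \pi e^{- 6 \left|{\omega}\right|}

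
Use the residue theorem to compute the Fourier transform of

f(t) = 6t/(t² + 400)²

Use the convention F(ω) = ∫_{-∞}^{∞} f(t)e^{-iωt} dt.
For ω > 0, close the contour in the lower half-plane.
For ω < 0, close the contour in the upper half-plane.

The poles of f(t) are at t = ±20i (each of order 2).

Let g(z) = f(z)e^{-iωz}; for large |z| the factor e^{-iωz} decays in the lower half-plane when ω > 0 and in the upper half-plane when ω < 0.

Case ω > 0 (lower half-plane, clockwise contour ⇒ F(ω) = -2πi·ΣRes):
  Res_{z = - 20 i} g(z) = \frac{3 \omega e^{- 20 \omega}}{40} (pole of order 2)
  F(ω) = -2πi·ΣRes = - \frac{3 i \pi \omega e^{- 20 \omega}}{20}

Case ω < 0 (upper half-plane, counterclockwise contour ⇒ F(ω) = +2πi·ΣRes):
  Res_{z = 20 i} g(z) = - \frac{3 \omega e^{20 \omega}}{40} (pole of order 2)
  F(ω) = 2πi·ΣRes = - \frac{3 i \pi \omega e^{20 \omega}}{20}

Both cases combine into a single formula in |ω|:

F(ω) = - \frac{3 i \pi \omega e^{- 20 \left|{\omega}\right|}}{20}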